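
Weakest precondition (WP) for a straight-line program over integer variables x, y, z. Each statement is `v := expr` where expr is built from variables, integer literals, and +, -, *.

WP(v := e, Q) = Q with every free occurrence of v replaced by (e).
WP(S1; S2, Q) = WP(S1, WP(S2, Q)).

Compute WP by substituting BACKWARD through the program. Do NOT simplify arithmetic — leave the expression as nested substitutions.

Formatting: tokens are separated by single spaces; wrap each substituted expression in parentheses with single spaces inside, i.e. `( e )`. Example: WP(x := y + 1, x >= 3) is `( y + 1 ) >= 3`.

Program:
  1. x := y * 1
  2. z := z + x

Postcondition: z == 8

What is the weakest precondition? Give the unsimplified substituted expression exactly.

post: z == 8
stmt 2: z := z + x  -- replace 1 occurrence(s) of z with (z + x)
  => ( z + x ) == 8
stmt 1: x := y * 1  -- replace 1 occurrence(s) of x with (y * 1)
  => ( z + ( y * 1 ) ) == 8

Answer: ( z + ( y * 1 ) ) == 8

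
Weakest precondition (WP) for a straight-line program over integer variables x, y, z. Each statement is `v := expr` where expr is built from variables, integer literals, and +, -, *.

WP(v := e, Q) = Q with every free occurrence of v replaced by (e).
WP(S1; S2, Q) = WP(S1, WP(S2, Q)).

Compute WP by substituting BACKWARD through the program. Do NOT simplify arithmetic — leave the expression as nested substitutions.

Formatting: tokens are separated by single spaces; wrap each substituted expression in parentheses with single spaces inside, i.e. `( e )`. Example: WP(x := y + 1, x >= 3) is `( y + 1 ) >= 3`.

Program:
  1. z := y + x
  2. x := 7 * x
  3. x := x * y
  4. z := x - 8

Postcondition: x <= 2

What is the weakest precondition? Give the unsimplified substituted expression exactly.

post: x <= 2
stmt 4: z := x - 8  -- replace 0 occurrence(s) of z with (x - 8)
  => x <= 2
stmt 3: x := x * y  -- replace 1 occurrence(s) of x with (x * y)
  => ( x * y ) <= 2
stmt 2: x := 7 * x  -- replace 1 occurrence(s) of x with (7 * x)
  => ( ( 7 * x ) * y ) <= 2
stmt 1: z := y + x  -- replace 0 occurrence(s) of z with (y + x)
  => ( ( 7 * x ) * y ) <= 2

Answer: ( ( 7 * x ) * y ) <= 2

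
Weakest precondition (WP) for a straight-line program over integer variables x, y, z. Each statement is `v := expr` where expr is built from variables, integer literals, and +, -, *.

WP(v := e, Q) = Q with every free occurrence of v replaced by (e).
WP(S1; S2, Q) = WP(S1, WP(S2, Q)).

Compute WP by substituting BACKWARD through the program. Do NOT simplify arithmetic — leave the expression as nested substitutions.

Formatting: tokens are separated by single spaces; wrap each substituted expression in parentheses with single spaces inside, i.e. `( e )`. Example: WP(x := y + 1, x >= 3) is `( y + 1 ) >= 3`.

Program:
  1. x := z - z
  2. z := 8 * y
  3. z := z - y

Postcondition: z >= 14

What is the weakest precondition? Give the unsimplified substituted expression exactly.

Answer: ( ( 8 * y ) - y ) >= 14

Derivation:
post: z >= 14
stmt 3: z := z - y  -- replace 1 occurrence(s) of z with (z - y)
  => ( z - y ) >= 14
stmt 2: z := 8 * y  -- replace 1 occurrence(s) of z with (8 * y)
  => ( ( 8 * y ) - y ) >= 14
stmt 1: x := z - z  -- replace 0 occurrence(s) of x with (z - z)
  => ( ( 8 * y ) - y ) >= 14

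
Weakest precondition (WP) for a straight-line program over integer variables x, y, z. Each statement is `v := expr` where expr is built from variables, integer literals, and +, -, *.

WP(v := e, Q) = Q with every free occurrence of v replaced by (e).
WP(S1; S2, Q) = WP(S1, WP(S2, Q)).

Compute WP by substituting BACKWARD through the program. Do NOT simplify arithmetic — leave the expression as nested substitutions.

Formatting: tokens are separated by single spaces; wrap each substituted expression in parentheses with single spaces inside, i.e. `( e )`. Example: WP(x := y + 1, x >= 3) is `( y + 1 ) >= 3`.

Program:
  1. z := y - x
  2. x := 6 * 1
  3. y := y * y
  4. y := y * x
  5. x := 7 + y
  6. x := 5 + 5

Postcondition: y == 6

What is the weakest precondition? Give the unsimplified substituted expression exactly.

post: y == 6
stmt 6: x := 5 + 5  -- replace 0 occurrence(s) of x with (5 + 5)
  => y == 6
stmt 5: x := 7 + y  -- replace 0 occurrence(s) of x with (7 + y)
  => y == 6
stmt 4: y := y * x  -- replace 1 occurrence(s) of y with (y * x)
  => ( y * x ) == 6
stmt 3: y := y * y  -- replace 1 occurrence(s) of y with (y * y)
  => ( ( y * y ) * x ) == 6
stmt 2: x := 6 * 1  -- replace 1 occurrence(s) of x with (6 * 1)
  => ( ( y * y ) * ( 6 * 1 ) ) == 6
stmt 1: z := y - x  -- replace 0 occurrence(s) of z with (y - x)
  => ( ( y * y ) * ( 6 * 1 ) ) == 6

Answer: ( ( y * y ) * ( 6 * 1 ) ) == 6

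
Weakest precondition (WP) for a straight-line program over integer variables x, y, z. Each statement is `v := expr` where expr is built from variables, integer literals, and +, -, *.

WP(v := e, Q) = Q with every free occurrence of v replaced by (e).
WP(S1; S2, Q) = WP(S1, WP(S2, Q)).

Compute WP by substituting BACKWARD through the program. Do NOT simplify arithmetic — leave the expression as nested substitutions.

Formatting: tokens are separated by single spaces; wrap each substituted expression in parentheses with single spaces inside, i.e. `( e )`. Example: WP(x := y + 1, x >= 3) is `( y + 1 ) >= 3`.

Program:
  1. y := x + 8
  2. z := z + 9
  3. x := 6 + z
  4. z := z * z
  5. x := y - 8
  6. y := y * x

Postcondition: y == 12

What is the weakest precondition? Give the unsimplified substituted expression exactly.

Answer: ( ( x + 8 ) * ( ( x + 8 ) - 8 ) ) == 12

Derivation:
post: y == 12
stmt 6: y := y * x  -- replace 1 occurrence(s) of y with (y * x)
  => ( y * x ) == 12
stmt 5: x := y - 8  -- replace 1 occurrence(s) of x with (y - 8)
  => ( y * ( y - 8 ) ) == 12
stmt 4: z := z * z  -- replace 0 occurrence(s) of z with (z * z)
  => ( y * ( y - 8 ) ) == 12
stmt 3: x := 6 + z  -- replace 0 occurrence(s) of x with (6 + z)
  => ( y * ( y - 8 ) ) == 12
stmt 2: z := z + 9  -- replace 0 occurrence(s) of z with (z + 9)
  => ( y * ( y - 8 ) ) == 12
stmt 1: y := x + 8  -- replace 2 occurrence(s) of y with (x + 8)
  => ( ( x + 8 ) * ( ( x + 8 ) - 8 ) ) == 12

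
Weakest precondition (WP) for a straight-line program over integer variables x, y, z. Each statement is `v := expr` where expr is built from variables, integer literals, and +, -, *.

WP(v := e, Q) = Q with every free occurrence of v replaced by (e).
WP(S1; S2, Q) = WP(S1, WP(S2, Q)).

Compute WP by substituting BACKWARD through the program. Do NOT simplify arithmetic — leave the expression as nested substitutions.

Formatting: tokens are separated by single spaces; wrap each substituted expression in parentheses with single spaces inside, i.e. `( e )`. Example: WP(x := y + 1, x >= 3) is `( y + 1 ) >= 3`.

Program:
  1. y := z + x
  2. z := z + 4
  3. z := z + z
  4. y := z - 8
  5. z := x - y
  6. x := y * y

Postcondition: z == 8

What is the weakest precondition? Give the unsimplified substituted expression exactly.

post: z == 8
stmt 6: x := y * y  -- replace 0 occurrence(s) of x with (y * y)
  => z == 8
stmt 5: z := x - y  -- replace 1 occurrence(s) of z with (x - y)
  => ( x - y ) == 8
stmt 4: y := z - 8  -- replace 1 occurrence(s) of y with (z - 8)
  => ( x - ( z - 8 ) ) == 8
stmt 3: z := z + z  -- replace 1 occurrence(s) of z with (z + z)
  => ( x - ( ( z + z ) - 8 ) ) == 8
stmt 2: z := z + 4  -- replace 2 occurrence(s) of z with (z + 4)
  => ( x - ( ( ( z + 4 ) + ( z + 4 ) ) - 8 ) ) == 8
stmt 1: y := z + x  -- replace 0 occurrence(s) of y with (z + x)
  => ( x - ( ( ( z + 4 ) + ( z + 4 ) ) - 8 ) ) == 8

Answer: ( x - ( ( ( z + 4 ) + ( z + 4 ) ) - 8 ) ) == 8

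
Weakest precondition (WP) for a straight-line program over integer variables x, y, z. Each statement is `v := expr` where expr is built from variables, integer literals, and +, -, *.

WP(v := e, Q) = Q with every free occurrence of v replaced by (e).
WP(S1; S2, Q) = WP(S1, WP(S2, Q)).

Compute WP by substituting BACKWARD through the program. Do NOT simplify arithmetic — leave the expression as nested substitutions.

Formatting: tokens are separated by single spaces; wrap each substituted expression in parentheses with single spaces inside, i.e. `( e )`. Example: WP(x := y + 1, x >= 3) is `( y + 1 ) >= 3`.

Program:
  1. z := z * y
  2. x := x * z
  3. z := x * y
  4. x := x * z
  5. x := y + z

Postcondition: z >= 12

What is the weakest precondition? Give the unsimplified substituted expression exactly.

post: z >= 12
stmt 5: x := y + z  -- replace 0 occurrence(s) of x with (y + z)
  => z >= 12
stmt 4: x := x * z  -- replace 0 occurrence(s) of x with (x * z)
  => z >= 12
stmt 3: z := x * y  -- replace 1 occurrence(s) of z with (x * y)
  => ( x * y ) >= 12
stmt 2: x := x * z  -- replace 1 occurrence(s) of x with (x * z)
  => ( ( x * z ) * y ) >= 12
stmt 1: z := z * y  -- replace 1 occurrence(s) of z with (z * y)
  => ( ( x * ( z * y ) ) * y ) >= 12

Answer: ( ( x * ( z * y ) ) * y ) >= 12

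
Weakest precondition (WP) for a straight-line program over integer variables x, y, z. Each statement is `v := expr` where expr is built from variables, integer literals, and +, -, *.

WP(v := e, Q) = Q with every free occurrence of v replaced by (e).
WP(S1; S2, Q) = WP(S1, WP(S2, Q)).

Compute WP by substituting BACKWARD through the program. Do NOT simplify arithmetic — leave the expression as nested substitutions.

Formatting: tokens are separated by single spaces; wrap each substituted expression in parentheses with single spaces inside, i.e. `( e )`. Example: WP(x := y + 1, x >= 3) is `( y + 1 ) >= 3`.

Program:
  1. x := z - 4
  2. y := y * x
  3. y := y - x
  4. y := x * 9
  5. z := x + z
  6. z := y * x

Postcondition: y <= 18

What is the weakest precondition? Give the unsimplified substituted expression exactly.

Answer: ( ( z - 4 ) * 9 ) <= 18

Derivation:
post: y <= 18
stmt 6: z := y * x  -- replace 0 occurrence(s) of z with (y * x)
  => y <= 18
stmt 5: z := x + z  -- replace 0 occurrence(s) of z with (x + z)
  => y <= 18
stmt 4: y := x * 9  -- replace 1 occurrence(s) of y with (x * 9)
  => ( x * 9 ) <= 18
stmt 3: y := y - x  -- replace 0 occurrence(s) of y with (y - x)
  => ( x * 9 ) <= 18
stmt 2: y := y * x  -- replace 0 occurrence(s) of y with (y * x)
  => ( x * 9 ) <= 18
stmt 1: x := z - 4  -- replace 1 occurrence(s) of x with (z - 4)
  => ( ( z - 4 ) * 9 ) <= 18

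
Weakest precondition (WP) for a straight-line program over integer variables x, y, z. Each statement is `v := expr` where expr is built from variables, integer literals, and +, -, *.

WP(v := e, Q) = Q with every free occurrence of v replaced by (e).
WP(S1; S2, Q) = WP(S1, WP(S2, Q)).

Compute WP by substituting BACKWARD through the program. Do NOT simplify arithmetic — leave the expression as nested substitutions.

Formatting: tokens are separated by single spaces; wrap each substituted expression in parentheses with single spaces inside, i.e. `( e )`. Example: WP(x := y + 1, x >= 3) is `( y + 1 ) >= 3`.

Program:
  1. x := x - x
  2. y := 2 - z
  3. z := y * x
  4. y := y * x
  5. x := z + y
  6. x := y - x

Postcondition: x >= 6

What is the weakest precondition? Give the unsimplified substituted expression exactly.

Answer: ( ( ( 2 - z ) * ( x - x ) ) - ( ( ( 2 - z ) * ( x - x ) ) + ( ( 2 - z ) * ( x - x ) ) ) ) >= 6

Derivation:
post: x >= 6
stmt 6: x := y - x  -- replace 1 occurrence(s) of x with (y - x)
  => ( y - x ) >= 6
stmt 5: x := z + y  -- replace 1 occurrence(s) of x with (z + y)
  => ( y - ( z + y ) ) >= 6
stmt 4: y := y * x  -- replace 2 occurrence(s) of y with (y * x)
  => ( ( y * x ) - ( z + ( y * x ) ) ) >= 6
stmt 3: z := y * x  -- replace 1 occurrence(s) of z with (y * x)
  => ( ( y * x ) - ( ( y * x ) + ( y * x ) ) ) >= 6
stmt 2: y := 2 - z  -- replace 3 occurrence(s) of y with (2 - z)
  => ( ( ( 2 - z ) * x ) - ( ( ( 2 - z ) * x ) + ( ( 2 - z ) * x ) ) ) >= 6
stmt 1: x := x - x  -- replace 3 occurrence(s) of x with (x - x)
  => ( ( ( 2 - z ) * ( x - x ) ) - ( ( ( 2 - z ) * ( x - x ) ) + ( ( 2 - z ) * ( x - x ) ) ) ) >= 6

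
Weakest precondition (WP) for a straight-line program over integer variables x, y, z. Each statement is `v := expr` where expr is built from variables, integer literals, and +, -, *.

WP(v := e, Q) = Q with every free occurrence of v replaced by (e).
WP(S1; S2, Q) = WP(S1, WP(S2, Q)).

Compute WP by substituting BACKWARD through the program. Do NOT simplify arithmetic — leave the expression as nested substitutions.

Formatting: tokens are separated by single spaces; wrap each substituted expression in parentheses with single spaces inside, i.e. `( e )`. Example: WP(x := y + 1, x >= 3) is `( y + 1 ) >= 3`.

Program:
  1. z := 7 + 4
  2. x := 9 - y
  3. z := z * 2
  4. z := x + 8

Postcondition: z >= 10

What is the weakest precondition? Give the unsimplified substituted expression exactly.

Answer: ( ( 9 - y ) + 8 ) >= 10

Derivation:
post: z >= 10
stmt 4: z := x + 8  -- replace 1 occurrence(s) of z with (x + 8)
  => ( x + 8 ) >= 10
stmt 3: z := z * 2  -- replace 0 occurrence(s) of z with (z * 2)
  => ( x + 8 ) >= 10
stmt 2: x := 9 - y  -- replace 1 occurrence(s) of x with (9 - y)
  => ( ( 9 - y ) + 8 ) >= 10
stmt 1: z := 7 + 4  -- replace 0 occurrence(s) of z with (7 + 4)
  => ( ( 9 - y ) + 8 ) >= 10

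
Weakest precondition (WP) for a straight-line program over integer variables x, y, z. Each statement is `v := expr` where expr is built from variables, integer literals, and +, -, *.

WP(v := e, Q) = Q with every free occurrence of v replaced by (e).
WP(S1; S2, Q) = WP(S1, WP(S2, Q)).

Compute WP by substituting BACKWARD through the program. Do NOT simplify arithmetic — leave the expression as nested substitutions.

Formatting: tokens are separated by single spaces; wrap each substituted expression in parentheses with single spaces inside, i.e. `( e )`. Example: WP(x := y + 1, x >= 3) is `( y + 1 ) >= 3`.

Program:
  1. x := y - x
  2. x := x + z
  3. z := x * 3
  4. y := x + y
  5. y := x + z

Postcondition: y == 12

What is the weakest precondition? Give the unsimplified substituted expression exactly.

Answer: ( ( ( y - x ) + z ) + ( ( ( y - x ) + z ) * 3 ) ) == 12

Derivation:
post: y == 12
stmt 5: y := x + z  -- replace 1 occurrence(s) of y with (x + z)
  => ( x + z ) == 12
stmt 4: y := x + y  -- replace 0 occurrence(s) of y with (x + y)
  => ( x + z ) == 12
stmt 3: z := x * 3  -- replace 1 occurrence(s) of z with (x * 3)
  => ( x + ( x * 3 ) ) == 12
stmt 2: x := x + z  -- replace 2 occurrence(s) of x with (x + z)
  => ( ( x + z ) + ( ( x + z ) * 3 ) ) == 12
stmt 1: x := y - x  -- replace 2 occurrence(s) of x with (y - x)
  => ( ( ( y - x ) + z ) + ( ( ( y - x ) + z ) * 3 ) ) == 12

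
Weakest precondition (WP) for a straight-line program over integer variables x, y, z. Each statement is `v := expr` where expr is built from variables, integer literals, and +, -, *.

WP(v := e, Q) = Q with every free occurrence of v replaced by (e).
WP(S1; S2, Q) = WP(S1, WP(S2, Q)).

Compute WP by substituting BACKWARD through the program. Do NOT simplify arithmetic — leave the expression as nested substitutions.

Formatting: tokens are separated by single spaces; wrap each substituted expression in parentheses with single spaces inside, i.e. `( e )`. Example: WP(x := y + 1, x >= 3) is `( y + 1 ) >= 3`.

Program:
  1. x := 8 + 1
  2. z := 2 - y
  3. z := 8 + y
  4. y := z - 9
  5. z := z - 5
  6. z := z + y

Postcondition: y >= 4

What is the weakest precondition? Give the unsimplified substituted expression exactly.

Answer: ( ( 8 + y ) - 9 ) >= 4

Derivation:
post: y >= 4
stmt 6: z := z + y  -- replace 0 occurrence(s) of z with (z + y)
  => y >= 4
stmt 5: z := z - 5  -- replace 0 occurrence(s) of z with (z - 5)
  => y >= 4
stmt 4: y := z - 9  -- replace 1 occurrence(s) of y with (z - 9)
  => ( z - 9 ) >= 4
stmt 3: z := 8 + y  -- replace 1 occurrence(s) of z with (8 + y)
  => ( ( 8 + y ) - 9 ) >= 4
stmt 2: z := 2 - y  -- replace 0 occurrence(s) of z with (2 - y)
  => ( ( 8 + y ) - 9 ) >= 4
stmt 1: x := 8 + 1  -- replace 0 occurrence(s) of x with (8 + 1)
  => ( ( 8 + y ) - 9 ) >= 4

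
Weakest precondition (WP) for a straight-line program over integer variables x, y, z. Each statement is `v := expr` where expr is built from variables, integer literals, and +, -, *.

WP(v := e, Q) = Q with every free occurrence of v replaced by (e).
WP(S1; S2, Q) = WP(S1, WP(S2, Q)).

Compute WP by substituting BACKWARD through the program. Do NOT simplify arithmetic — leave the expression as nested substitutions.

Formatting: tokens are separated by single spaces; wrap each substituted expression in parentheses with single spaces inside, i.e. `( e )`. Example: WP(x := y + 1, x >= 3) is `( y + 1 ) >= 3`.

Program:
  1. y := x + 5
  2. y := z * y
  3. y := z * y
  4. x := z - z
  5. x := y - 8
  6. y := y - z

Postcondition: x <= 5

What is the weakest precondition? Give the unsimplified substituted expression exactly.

Answer: ( ( z * ( z * ( x + 5 ) ) ) - 8 ) <= 5

Derivation:
post: x <= 5
stmt 6: y := y - z  -- replace 0 occurrence(s) of y with (y - z)
  => x <= 5
stmt 5: x := y - 8  -- replace 1 occurrence(s) of x with (y - 8)
  => ( y - 8 ) <= 5
stmt 4: x := z - z  -- replace 0 occurrence(s) of x with (z - z)
  => ( y - 8 ) <= 5
stmt 3: y := z * y  -- replace 1 occurrence(s) of y with (z * y)
  => ( ( z * y ) - 8 ) <= 5
stmt 2: y := z * y  -- replace 1 occurrence(s) of y with (z * y)
  => ( ( z * ( z * y ) ) - 8 ) <= 5
stmt 1: y := x + 5  -- replace 1 occurrence(s) of y with (x + 5)
  => ( ( z * ( z * ( x + 5 ) ) ) - 8 ) <= 5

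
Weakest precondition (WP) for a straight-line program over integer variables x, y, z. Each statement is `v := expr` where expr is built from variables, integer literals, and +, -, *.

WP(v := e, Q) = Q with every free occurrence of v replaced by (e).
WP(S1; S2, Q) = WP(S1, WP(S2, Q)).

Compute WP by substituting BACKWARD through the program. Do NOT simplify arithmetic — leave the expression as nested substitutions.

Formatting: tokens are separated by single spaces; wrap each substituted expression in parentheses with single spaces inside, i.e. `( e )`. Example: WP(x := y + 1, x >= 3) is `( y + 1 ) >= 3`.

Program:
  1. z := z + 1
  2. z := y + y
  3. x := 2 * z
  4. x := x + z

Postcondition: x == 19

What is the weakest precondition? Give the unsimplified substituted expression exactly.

Answer: ( ( 2 * ( y + y ) ) + ( y + y ) ) == 19

Derivation:
post: x == 19
stmt 4: x := x + z  -- replace 1 occurrence(s) of x with (x + z)
  => ( x + z ) == 19
stmt 3: x := 2 * z  -- replace 1 occurrence(s) of x with (2 * z)
  => ( ( 2 * z ) + z ) == 19
stmt 2: z := y + y  -- replace 2 occurrence(s) of z with (y + y)
  => ( ( 2 * ( y + y ) ) + ( y + y ) ) == 19
stmt 1: z := z + 1  -- replace 0 occurrence(s) of z with (z + 1)
  => ( ( 2 * ( y + y ) ) + ( y + y ) ) == 19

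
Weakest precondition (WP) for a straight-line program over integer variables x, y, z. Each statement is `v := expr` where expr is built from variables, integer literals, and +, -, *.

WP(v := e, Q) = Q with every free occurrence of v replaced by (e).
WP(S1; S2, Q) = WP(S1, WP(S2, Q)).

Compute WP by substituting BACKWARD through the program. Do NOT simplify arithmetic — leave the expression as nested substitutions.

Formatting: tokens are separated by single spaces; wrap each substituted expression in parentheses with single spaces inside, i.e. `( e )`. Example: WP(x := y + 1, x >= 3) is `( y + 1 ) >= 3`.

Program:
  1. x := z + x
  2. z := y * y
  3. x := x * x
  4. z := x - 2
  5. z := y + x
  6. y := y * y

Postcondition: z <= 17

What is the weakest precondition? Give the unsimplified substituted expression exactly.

Answer: ( y + ( ( z + x ) * ( z + x ) ) ) <= 17

Derivation:
post: z <= 17
stmt 6: y := y * y  -- replace 0 occurrence(s) of y with (y * y)
  => z <= 17
stmt 5: z := y + x  -- replace 1 occurrence(s) of z with (y + x)
  => ( y + x ) <= 17
stmt 4: z := x - 2  -- replace 0 occurrence(s) of z with (x - 2)
  => ( y + x ) <= 17
stmt 3: x := x * x  -- replace 1 occurrence(s) of x with (x * x)
  => ( y + ( x * x ) ) <= 17
stmt 2: z := y * y  -- replace 0 occurrence(s) of z with (y * y)
  => ( y + ( x * x ) ) <= 17
stmt 1: x := z + x  -- replace 2 occurrence(s) of x with (z + x)
  => ( y + ( ( z + x ) * ( z + x ) ) ) <= 17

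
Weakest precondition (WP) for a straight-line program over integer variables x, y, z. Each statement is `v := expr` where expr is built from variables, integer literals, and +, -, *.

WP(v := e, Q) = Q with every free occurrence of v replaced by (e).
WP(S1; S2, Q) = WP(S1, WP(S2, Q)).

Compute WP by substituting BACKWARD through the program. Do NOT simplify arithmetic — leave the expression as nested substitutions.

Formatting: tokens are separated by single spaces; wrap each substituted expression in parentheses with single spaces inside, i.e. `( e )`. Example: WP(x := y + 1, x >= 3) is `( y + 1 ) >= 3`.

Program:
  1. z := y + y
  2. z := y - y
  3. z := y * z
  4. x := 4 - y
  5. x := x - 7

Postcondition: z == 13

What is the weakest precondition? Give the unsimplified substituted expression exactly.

Answer: ( y * ( y - y ) ) == 13

Derivation:
post: z == 13
stmt 5: x := x - 7  -- replace 0 occurrence(s) of x with (x - 7)
  => z == 13
stmt 4: x := 4 - y  -- replace 0 occurrence(s) of x with (4 - y)
  => z == 13
stmt 3: z := y * z  -- replace 1 occurrence(s) of z with (y * z)
  => ( y * z ) == 13
stmt 2: z := y - y  -- replace 1 occurrence(s) of z with (y - y)
  => ( y * ( y - y ) ) == 13
stmt 1: z := y + y  -- replace 0 occurrence(s) of z with (y + y)
  => ( y * ( y - y ) ) == 13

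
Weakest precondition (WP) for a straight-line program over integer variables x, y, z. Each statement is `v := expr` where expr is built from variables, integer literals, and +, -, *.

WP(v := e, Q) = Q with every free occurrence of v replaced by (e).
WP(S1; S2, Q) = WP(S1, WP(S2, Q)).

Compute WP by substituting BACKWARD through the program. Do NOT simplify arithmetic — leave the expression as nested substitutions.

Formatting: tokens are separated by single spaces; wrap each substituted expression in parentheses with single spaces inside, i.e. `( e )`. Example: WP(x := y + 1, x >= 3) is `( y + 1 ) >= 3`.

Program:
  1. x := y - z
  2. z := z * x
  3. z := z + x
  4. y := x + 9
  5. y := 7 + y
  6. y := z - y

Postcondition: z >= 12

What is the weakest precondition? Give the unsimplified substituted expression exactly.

Answer: ( ( z * ( y - z ) ) + ( y - z ) ) >= 12

Derivation:
post: z >= 12
stmt 6: y := z - y  -- replace 0 occurrence(s) of y with (z - y)
  => z >= 12
stmt 5: y := 7 + y  -- replace 0 occurrence(s) of y with (7 + y)
  => z >= 12
stmt 4: y := x + 9  -- replace 0 occurrence(s) of y with (x + 9)
  => z >= 12
stmt 3: z := z + x  -- replace 1 occurrence(s) of z with (z + x)
  => ( z + x ) >= 12
stmt 2: z := z * x  -- replace 1 occurrence(s) of z with (z * x)
  => ( ( z * x ) + x ) >= 12
stmt 1: x := y - z  -- replace 2 occurrence(s) of x with (y - z)
  => ( ( z * ( y - z ) ) + ( y - z ) ) >= 12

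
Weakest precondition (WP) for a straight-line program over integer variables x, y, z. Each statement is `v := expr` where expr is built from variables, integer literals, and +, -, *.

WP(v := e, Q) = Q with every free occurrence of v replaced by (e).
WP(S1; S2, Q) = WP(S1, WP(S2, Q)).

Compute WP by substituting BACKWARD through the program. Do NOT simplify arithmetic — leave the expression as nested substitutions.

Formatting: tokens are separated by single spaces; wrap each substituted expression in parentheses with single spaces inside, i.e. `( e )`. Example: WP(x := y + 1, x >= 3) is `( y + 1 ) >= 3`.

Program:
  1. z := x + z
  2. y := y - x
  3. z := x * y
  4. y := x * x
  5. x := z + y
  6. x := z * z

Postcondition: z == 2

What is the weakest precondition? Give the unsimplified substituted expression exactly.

post: z == 2
stmt 6: x := z * z  -- replace 0 occurrence(s) of x with (z * z)
  => z == 2
stmt 5: x := z + y  -- replace 0 occurrence(s) of x with (z + y)
  => z == 2
stmt 4: y := x * x  -- replace 0 occurrence(s) of y with (x * x)
  => z == 2
stmt 3: z := x * y  -- replace 1 occurrence(s) of z with (x * y)
  => ( x * y ) == 2
stmt 2: y := y - x  -- replace 1 occurrence(s) of y with (y - x)
  => ( x * ( y - x ) ) == 2
stmt 1: z := x + z  -- replace 0 occurrence(s) of z with (x + z)
  => ( x * ( y - x ) ) == 2

Answer: ( x * ( y - x ) ) == 2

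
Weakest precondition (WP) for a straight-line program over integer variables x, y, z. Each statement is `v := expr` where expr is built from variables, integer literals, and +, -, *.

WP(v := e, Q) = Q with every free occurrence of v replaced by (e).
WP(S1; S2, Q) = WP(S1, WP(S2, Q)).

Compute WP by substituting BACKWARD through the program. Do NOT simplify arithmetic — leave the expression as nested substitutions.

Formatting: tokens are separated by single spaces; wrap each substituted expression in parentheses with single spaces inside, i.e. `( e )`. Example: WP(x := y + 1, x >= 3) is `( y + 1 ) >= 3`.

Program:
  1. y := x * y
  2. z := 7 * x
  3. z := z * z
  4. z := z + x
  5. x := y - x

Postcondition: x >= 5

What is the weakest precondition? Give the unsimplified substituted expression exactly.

post: x >= 5
stmt 5: x := y - x  -- replace 1 occurrence(s) of x with (y - x)
  => ( y - x ) >= 5
stmt 4: z := z + x  -- replace 0 occurrence(s) of z with (z + x)
  => ( y - x ) >= 5
stmt 3: z := z * z  -- replace 0 occurrence(s) of z with (z * z)
  => ( y - x ) >= 5
stmt 2: z := 7 * x  -- replace 0 occurrence(s) of z with (7 * x)
  => ( y - x ) >= 5
stmt 1: y := x * y  -- replace 1 occurrence(s) of y with (x * y)
  => ( ( x * y ) - x ) >= 5

Answer: ( ( x * y ) - x ) >= 5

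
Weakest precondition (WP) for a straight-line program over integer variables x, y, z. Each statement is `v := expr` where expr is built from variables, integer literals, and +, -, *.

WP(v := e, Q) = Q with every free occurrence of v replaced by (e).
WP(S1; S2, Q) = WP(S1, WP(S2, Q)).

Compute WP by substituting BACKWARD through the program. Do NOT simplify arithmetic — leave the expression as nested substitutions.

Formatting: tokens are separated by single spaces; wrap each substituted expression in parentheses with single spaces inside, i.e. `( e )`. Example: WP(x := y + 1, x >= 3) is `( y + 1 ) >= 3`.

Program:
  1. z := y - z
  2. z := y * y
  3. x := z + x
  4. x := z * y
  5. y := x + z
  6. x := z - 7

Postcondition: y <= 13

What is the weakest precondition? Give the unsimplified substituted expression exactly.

post: y <= 13
stmt 6: x := z - 7  -- replace 0 occurrence(s) of x with (z - 7)
  => y <= 13
stmt 5: y := x + z  -- replace 1 occurrence(s) of y with (x + z)
  => ( x + z ) <= 13
stmt 4: x := z * y  -- replace 1 occurrence(s) of x with (z * y)
  => ( ( z * y ) + z ) <= 13
stmt 3: x := z + x  -- replace 0 occurrence(s) of x with (z + x)
  => ( ( z * y ) + z ) <= 13
stmt 2: z := y * y  -- replace 2 occurrence(s) of z with (y * y)
  => ( ( ( y * y ) * y ) + ( y * y ) ) <= 13
stmt 1: z := y - z  -- replace 0 occurrence(s) of z with (y - z)
  => ( ( ( y * y ) * y ) + ( y * y ) ) <= 13

Answer: ( ( ( y * y ) * y ) + ( y * y ) ) <= 13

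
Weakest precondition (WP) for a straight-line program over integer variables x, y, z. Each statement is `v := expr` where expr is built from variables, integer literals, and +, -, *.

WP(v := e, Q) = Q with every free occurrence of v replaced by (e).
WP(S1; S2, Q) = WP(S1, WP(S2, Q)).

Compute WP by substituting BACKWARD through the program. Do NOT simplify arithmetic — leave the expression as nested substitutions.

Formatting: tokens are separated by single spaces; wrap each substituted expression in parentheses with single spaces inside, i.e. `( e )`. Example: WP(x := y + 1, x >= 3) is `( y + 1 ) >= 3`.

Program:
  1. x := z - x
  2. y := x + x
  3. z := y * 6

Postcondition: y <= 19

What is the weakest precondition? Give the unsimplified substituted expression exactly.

Answer: ( ( z - x ) + ( z - x ) ) <= 19

Derivation:
post: y <= 19
stmt 3: z := y * 6  -- replace 0 occurrence(s) of z with (y * 6)
  => y <= 19
stmt 2: y := x + x  -- replace 1 occurrence(s) of y with (x + x)
  => ( x + x ) <= 19
stmt 1: x := z - x  -- replace 2 occurrence(s) of x with (z - x)
  => ( ( z - x ) + ( z - x ) ) <= 19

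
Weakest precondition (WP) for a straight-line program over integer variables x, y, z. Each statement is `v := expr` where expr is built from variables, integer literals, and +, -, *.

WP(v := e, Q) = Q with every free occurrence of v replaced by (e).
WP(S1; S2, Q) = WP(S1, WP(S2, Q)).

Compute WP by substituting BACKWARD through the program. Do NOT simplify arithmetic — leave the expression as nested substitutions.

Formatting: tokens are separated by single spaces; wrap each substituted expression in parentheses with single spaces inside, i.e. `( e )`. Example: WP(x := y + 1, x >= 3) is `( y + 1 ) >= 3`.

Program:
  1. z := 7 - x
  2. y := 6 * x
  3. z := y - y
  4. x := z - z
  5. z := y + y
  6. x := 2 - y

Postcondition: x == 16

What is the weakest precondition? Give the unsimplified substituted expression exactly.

Answer: ( 2 - ( 6 * x ) ) == 16

Derivation:
post: x == 16
stmt 6: x := 2 - y  -- replace 1 occurrence(s) of x with (2 - y)
  => ( 2 - y ) == 16
stmt 5: z := y + y  -- replace 0 occurrence(s) of z with (y + y)
  => ( 2 - y ) == 16
stmt 4: x := z - z  -- replace 0 occurrence(s) of x with (z - z)
  => ( 2 - y ) == 16
stmt 3: z := y - y  -- replace 0 occurrence(s) of z with (y - y)
  => ( 2 - y ) == 16
stmt 2: y := 6 * x  -- replace 1 occurrence(s) of y with (6 * x)
  => ( 2 - ( 6 * x ) ) == 16
stmt 1: z := 7 - x  -- replace 0 occurrence(s) of z with (7 - x)
  => ( 2 - ( 6 * x ) ) == 16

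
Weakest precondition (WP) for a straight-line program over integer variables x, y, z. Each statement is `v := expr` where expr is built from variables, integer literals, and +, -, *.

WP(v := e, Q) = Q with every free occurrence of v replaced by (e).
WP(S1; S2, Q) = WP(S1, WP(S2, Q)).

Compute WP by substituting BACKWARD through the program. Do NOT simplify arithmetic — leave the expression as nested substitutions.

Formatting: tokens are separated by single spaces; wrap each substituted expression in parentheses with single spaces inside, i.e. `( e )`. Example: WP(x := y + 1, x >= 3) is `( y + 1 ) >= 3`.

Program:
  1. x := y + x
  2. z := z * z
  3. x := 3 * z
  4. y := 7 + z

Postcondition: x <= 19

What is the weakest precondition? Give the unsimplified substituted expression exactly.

Answer: ( 3 * ( z * z ) ) <= 19

Derivation:
post: x <= 19
stmt 4: y := 7 + z  -- replace 0 occurrence(s) of y with (7 + z)
  => x <= 19
stmt 3: x := 3 * z  -- replace 1 occurrence(s) of x with (3 * z)
  => ( 3 * z ) <= 19
stmt 2: z := z * z  -- replace 1 occurrence(s) of z with (z * z)
  => ( 3 * ( z * z ) ) <= 19
stmt 1: x := y + x  -- replace 0 occurrence(s) of x with (y + x)
  => ( 3 * ( z * z ) ) <= 19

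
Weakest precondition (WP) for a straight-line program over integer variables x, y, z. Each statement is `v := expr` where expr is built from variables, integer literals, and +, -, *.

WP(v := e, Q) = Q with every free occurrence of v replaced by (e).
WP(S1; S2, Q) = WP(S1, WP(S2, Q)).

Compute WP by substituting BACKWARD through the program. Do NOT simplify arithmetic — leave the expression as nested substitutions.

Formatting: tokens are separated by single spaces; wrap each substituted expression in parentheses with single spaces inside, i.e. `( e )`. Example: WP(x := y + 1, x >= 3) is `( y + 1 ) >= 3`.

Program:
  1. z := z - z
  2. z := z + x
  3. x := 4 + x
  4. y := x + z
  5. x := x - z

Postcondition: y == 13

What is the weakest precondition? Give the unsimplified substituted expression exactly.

Answer: ( ( 4 + x ) + ( ( z - z ) + x ) ) == 13

Derivation:
post: y == 13
stmt 5: x := x - z  -- replace 0 occurrence(s) of x with (x - z)
  => y == 13
stmt 4: y := x + z  -- replace 1 occurrence(s) of y with (x + z)
  => ( x + z ) == 13
stmt 3: x := 4 + x  -- replace 1 occurrence(s) of x with (4 + x)
  => ( ( 4 + x ) + z ) == 13
stmt 2: z := z + x  -- replace 1 occurrence(s) of z with (z + x)
  => ( ( 4 + x ) + ( z + x ) ) == 13
stmt 1: z := z - z  -- replace 1 occurrence(s) of z with (z - z)
  => ( ( 4 + x ) + ( ( z - z ) + x ) ) == 13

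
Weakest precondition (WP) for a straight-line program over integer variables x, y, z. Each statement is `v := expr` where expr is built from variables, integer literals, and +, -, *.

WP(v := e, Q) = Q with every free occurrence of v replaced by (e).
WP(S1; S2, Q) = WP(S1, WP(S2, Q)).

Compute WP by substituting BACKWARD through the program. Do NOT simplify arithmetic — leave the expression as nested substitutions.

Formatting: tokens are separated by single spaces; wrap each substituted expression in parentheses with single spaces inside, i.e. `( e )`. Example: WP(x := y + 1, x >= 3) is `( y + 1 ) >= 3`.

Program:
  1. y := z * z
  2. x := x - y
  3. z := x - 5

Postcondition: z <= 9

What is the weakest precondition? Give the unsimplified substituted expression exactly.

post: z <= 9
stmt 3: z := x - 5  -- replace 1 occurrence(s) of z with (x - 5)
  => ( x - 5 ) <= 9
stmt 2: x := x - y  -- replace 1 occurrence(s) of x with (x - y)
  => ( ( x - y ) - 5 ) <= 9
stmt 1: y := z * z  -- replace 1 occurrence(s) of y with (z * z)
  => ( ( x - ( z * z ) ) - 5 ) <= 9

Answer: ( ( x - ( z * z ) ) - 5 ) <= 9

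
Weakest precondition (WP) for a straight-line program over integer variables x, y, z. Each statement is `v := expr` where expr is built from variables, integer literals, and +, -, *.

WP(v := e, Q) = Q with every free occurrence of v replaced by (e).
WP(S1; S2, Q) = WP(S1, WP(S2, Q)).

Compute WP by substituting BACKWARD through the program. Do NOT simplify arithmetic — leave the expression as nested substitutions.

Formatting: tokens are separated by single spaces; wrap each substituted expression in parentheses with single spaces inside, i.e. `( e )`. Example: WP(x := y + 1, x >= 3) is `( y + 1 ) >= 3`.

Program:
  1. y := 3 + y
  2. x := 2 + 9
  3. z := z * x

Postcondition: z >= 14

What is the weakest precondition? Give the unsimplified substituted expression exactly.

Answer: ( z * ( 2 + 9 ) ) >= 14

Derivation:
post: z >= 14
stmt 3: z := z * x  -- replace 1 occurrence(s) of z with (z * x)
  => ( z * x ) >= 14
stmt 2: x := 2 + 9  -- replace 1 occurrence(s) of x with (2 + 9)
  => ( z * ( 2 + 9 ) ) >= 14
stmt 1: y := 3 + y  -- replace 0 occurrence(s) of y with (3 + y)
  => ( z * ( 2 + 9 ) ) >= 14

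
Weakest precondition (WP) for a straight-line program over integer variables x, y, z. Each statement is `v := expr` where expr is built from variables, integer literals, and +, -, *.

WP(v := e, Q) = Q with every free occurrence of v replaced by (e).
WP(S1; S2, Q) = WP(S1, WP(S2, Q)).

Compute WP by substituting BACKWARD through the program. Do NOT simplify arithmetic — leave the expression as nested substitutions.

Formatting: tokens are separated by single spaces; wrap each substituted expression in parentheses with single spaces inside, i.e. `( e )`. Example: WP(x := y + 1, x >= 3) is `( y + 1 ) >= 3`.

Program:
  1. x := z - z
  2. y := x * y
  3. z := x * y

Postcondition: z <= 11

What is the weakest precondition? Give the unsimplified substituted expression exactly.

post: z <= 11
stmt 3: z := x * y  -- replace 1 occurrence(s) of z with (x * y)
  => ( x * y ) <= 11
stmt 2: y := x * y  -- replace 1 occurrence(s) of y with (x * y)
  => ( x * ( x * y ) ) <= 11
stmt 1: x := z - z  -- replace 2 occurrence(s) of x with (z - z)
  => ( ( z - z ) * ( ( z - z ) * y ) ) <= 11

Answer: ( ( z - z ) * ( ( z - z ) * y ) ) <= 11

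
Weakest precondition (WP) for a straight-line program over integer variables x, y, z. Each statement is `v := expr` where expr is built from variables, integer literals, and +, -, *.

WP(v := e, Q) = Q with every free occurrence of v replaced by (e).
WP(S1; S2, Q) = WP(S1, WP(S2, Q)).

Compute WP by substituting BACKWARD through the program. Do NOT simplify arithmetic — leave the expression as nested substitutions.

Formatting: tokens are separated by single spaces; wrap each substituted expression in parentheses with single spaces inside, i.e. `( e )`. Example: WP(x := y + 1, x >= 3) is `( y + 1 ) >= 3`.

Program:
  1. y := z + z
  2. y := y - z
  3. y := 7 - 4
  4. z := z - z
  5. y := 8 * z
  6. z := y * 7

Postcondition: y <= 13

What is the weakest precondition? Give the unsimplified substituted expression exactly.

Answer: ( 8 * ( z - z ) ) <= 13

Derivation:
post: y <= 13
stmt 6: z := y * 7  -- replace 0 occurrence(s) of z with (y * 7)
  => y <= 13
stmt 5: y := 8 * z  -- replace 1 occurrence(s) of y with (8 * z)
  => ( 8 * z ) <= 13
stmt 4: z := z - z  -- replace 1 occurrence(s) of z with (z - z)
  => ( 8 * ( z - z ) ) <= 13
stmt 3: y := 7 - 4  -- replace 0 occurrence(s) of y with (7 - 4)
  => ( 8 * ( z - z ) ) <= 13
stmt 2: y := y - z  -- replace 0 occurrence(s) of y with (y - z)
  => ( 8 * ( z - z ) ) <= 13
stmt 1: y := z + z  -- replace 0 occurrence(s) of y with (z + z)
  => ( 8 * ( z - z ) ) <= 13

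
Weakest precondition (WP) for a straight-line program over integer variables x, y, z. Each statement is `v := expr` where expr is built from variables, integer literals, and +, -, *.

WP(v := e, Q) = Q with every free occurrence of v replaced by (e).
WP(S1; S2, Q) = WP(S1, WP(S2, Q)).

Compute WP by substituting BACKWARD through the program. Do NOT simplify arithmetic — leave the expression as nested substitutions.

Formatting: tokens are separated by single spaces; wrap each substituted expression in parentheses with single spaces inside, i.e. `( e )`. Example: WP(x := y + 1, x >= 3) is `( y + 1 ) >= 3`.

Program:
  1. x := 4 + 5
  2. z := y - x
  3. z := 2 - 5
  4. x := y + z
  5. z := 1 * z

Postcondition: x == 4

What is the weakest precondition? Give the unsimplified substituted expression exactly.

Answer: ( y + ( 2 - 5 ) ) == 4

Derivation:
post: x == 4
stmt 5: z := 1 * z  -- replace 0 occurrence(s) of z with (1 * z)
  => x == 4
stmt 4: x := y + z  -- replace 1 occurrence(s) of x with (y + z)
  => ( y + z ) == 4
stmt 3: z := 2 - 5  -- replace 1 occurrence(s) of z with (2 - 5)
  => ( y + ( 2 - 5 ) ) == 4
stmt 2: z := y - x  -- replace 0 occurrence(s) of z with (y - x)
  => ( y + ( 2 - 5 ) ) == 4
stmt 1: x := 4 + 5  -- replace 0 occurrence(s) of x with (4 + 5)
  => ( y + ( 2 - 5 ) ) == 4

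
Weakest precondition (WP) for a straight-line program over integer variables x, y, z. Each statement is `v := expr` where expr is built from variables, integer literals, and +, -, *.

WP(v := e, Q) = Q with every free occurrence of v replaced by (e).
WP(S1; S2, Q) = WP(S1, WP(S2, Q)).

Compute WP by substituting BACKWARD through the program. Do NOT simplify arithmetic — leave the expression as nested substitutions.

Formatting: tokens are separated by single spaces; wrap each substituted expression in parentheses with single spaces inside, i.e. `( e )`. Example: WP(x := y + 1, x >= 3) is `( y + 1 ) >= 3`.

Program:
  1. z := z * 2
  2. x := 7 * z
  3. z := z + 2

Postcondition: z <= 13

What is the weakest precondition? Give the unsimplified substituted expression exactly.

post: z <= 13
stmt 3: z := z + 2  -- replace 1 occurrence(s) of z with (z + 2)
  => ( z + 2 ) <= 13
stmt 2: x := 7 * z  -- replace 0 occurrence(s) of x with (7 * z)
  => ( z + 2 ) <= 13
stmt 1: z := z * 2  -- replace 1 occurrence(s) of z with (z * 2)
  => ( ( z * 2 ) + 2 ) <= 13

Answer: ( ( z * 2 ) + 2 ) <= 13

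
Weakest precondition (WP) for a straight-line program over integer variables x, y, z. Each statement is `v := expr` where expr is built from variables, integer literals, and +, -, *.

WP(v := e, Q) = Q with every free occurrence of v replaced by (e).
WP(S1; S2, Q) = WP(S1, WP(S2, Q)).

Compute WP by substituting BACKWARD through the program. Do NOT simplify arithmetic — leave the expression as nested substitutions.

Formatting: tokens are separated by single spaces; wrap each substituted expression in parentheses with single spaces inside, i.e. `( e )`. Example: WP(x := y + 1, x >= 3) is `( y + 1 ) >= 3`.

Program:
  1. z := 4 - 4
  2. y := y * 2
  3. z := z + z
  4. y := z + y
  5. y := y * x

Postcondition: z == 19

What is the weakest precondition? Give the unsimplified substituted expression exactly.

Answer: ( ( 4 - 4 ) + ( 4 - 4 ) ) == 19

Derivation:
post: z == 19
stmt 5: y := y * x  -- replace 0 occurrence(s) of y with (y * x)
  => z == 19
stmt 4: y := z + y  -- replace 0 occurrence(s) of y with (z + y)
  => z == 19
stmt 3: z := z + z  -- replace 1 occurrence(s) of z with (z + z)
  => ( z + z ) == 19
stmt 2: y := y * 2  -- replace 0 occurrence(s) of y with (y * 2)
  => ( z + z ) == 19
stmt 1: z := 4 - 4  -- replace 2 occurrence(s) of z with (4 - 4)
  => ( ( 4 - 4 ) + ( 4 - 4 ) ) == 19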